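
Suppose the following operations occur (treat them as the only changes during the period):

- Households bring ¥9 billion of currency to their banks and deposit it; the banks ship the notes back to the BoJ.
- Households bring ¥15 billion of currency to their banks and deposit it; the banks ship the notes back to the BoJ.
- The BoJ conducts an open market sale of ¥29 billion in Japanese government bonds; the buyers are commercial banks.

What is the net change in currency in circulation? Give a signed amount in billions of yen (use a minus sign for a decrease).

BoJ balance sheet:
  Assets:      Securities −¥29B
  Liabilities: Bank reserves −¥5B, Currency in circulation −¥24B
So the change in currency in circulation is -¥24 billion.

-¥24 billion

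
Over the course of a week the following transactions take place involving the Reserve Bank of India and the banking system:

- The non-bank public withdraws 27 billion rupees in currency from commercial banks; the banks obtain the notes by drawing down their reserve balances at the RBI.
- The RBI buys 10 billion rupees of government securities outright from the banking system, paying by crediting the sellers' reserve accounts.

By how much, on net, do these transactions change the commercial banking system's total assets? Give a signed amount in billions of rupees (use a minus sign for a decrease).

-27 billion

Currency withdrawal 27 billion rupees: bank balance sheets shrink → −27B.
OMO purchase (from banks) 10 billion rupees: just an asset swap on bank balance sheets → 0.
Net: −27 + 0 = -27 billion.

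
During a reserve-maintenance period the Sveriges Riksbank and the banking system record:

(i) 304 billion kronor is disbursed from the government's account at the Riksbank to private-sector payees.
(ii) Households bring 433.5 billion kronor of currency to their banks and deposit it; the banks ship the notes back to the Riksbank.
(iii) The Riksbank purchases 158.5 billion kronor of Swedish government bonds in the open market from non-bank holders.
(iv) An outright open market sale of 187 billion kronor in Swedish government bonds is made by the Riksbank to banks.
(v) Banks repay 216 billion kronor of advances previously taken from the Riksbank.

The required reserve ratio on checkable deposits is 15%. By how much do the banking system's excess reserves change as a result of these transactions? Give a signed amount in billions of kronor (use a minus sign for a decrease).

+358.6 billion

Government spending 304 billion kronor: reserves +304B, deposits +304B.
Currency deposit 433.5 billion kronor: reserves +433.5B, deposits +433.5B.
Asset purchase (from non-banks) 158.5 billion kronor: reserves +158.5B, deposits +158.5B.
OMO sale (to banks) 187 billion kronor: reserves −187B, deposits 0.
Discount-window repayment 216 billion kronor: reserves −216B, deposits 0.
Totals: Δreserves = +493B, Δdeposits = +896B.
Δrequired reserves = 15% × +896B = +134.4B.
Δexcess reserves = Δreserves − Δrequired = +493B − (+134.4B) = +358.6 billion.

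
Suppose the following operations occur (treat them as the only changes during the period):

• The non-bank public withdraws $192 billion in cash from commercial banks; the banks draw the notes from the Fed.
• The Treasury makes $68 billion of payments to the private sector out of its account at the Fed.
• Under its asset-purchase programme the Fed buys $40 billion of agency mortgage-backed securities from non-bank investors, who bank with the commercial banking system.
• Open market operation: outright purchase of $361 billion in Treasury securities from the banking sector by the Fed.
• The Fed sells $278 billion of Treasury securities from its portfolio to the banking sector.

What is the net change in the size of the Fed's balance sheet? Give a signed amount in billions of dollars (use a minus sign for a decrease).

Fed balance sheet:
  Assets:      Securities +$123B
  Liabilities: Bank reserves −$1B, Currency in circulation +$192B, Government deposits −$68B
Commercial banking system:
  Assets:      Reserves at CB −$1B, Securities −$83B
  Liabilities: Checkable deposits −$84B
Change in total Fed assets = +$123 billion.

+$123 billion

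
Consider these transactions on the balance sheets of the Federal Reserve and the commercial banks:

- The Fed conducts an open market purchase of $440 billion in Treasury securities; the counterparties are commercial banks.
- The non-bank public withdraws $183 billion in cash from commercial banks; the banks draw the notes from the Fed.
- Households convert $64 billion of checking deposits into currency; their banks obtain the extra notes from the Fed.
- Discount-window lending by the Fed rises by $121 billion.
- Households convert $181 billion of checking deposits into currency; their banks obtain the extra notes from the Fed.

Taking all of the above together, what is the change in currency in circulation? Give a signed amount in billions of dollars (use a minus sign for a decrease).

+$428 billion

OMO purchase (from banks) $440 billion: no currency enters or leaves circulation → 0.
Currency withdrawal $183 billion: notes leave the central bank → +$183B.
Currency withdrawal $64 billion: notes leave the central bank → +$64B.
Discount-window loan $121 billion: no currency enters or leaves circulation → 0.
Currency withdrawal $181 billion: notes leave the central bank → +$181B.
Net: 0 + 183 + 64 + 0 + 181 = +$428 billion.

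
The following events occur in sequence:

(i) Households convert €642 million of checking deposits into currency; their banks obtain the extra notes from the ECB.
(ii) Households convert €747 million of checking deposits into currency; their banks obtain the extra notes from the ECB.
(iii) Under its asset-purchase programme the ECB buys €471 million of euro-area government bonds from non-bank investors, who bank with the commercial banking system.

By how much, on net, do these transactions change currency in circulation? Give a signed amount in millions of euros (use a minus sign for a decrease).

Currency withdrawal €642 million: notes leave the central bank → +€642M.
Currency withdrawal €747 million: notes leave the central bank → +€747M.
Asset purchase (from non-banks) €471 million: no currency enters or leaves circulation → 0.
Net: 642 + 747 + 0 = +€1389 million.

+€1389 million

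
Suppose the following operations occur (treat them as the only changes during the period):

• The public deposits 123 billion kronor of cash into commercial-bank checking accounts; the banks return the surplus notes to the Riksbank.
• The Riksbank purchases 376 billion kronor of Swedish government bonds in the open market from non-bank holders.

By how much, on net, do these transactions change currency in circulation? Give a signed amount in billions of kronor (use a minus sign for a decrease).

Currency deposit 123 billion kronor: notes return to the central bank → −123B.
Asset purchase (from non-banks) 376 billion kronor: no currency enters or leaves circulation → 0.
Net: −123 + 0 = -123 billion.

-123 billion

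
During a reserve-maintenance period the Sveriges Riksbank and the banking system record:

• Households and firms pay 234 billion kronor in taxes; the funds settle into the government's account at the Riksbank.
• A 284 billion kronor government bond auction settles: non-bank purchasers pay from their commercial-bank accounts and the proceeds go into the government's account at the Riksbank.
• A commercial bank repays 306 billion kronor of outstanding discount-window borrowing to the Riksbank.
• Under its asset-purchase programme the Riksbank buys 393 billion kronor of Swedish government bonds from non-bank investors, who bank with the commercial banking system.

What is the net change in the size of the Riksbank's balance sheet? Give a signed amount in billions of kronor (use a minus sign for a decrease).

+87 billion

Riksbank balance sheet:
  Assets:      Securities +393B, Loans to banks −306B
  Liabilities: Bank reserves −431B, Government deposits +518B
Commercial banking system:
  Assets:      Reserves at CB −431B
  Liabilities: Checkable deposits −125B, Borrowings from CB −306B
Change in total Riksbank assets = +87 billion.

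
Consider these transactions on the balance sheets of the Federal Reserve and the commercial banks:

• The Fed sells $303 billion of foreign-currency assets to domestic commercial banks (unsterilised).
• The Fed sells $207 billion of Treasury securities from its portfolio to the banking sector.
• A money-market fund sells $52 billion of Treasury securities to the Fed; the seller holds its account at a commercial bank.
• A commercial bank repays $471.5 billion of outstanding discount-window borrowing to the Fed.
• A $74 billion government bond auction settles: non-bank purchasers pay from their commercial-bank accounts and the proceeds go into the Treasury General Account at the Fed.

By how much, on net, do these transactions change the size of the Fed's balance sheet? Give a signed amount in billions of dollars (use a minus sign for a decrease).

FX sale $303 billion: a Fed asset is shed → −$303B.
OMO sale (to banks) $207 billion: a Fed asset is shed → −$207B.
Asset purchase (from non-banks) $52 billion: a Fed asset is acquired → +$52B.
Discount-window repayment $471.5 billion: a Fed asset is shed → −$471.5B.
Government account inflow $74 billion: only the composition of liabilities changes → 0.
Net: −303 − 207 + 52 − 471.5 + 0 = -$929.5 billion.

-$929.5 billion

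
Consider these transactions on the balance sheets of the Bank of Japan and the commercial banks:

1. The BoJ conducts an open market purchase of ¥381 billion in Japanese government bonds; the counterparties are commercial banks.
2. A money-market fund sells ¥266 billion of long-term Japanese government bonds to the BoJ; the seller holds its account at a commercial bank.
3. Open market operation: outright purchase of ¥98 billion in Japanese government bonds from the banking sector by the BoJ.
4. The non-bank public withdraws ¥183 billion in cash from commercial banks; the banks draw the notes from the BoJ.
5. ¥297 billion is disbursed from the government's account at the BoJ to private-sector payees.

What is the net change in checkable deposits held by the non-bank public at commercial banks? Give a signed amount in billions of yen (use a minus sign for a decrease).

BoJ balance sheet:
  Assets:      Securities +¥745B
  Liabilities: Bank reserves +¥859B, Currency in circulation +¥183B, Government deposits −¥297B
Commercial banking system:
  Assets:      Reserves at CB +¥859B, Securities −¥479B
  Liabilities: Checkable deposits +¥380B
So the change in checkable deposits held by the non-bank public at commercial banks is +¥380 billion.

+¥380 billion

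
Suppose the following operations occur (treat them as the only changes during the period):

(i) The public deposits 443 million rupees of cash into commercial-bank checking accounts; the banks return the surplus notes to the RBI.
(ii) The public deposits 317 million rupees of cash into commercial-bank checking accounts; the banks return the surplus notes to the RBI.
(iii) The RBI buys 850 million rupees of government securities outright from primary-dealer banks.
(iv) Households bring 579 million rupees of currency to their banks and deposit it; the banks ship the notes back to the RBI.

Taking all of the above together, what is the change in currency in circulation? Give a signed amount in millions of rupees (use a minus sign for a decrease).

Currency deposit 443 million rupees: notes return to the central bank → −443M.
Currency deposit 317 million rupees: notes return to the central bank → −317M.
OMO purchase (from banks) 850 million rupees: no currency enters or leaves circulation → 0.
Currency deposit 579 million rupees: notes return to the central bank → −579M.
Net: −443 − 317 + 0 − 579 = -1339 million.

-1339 million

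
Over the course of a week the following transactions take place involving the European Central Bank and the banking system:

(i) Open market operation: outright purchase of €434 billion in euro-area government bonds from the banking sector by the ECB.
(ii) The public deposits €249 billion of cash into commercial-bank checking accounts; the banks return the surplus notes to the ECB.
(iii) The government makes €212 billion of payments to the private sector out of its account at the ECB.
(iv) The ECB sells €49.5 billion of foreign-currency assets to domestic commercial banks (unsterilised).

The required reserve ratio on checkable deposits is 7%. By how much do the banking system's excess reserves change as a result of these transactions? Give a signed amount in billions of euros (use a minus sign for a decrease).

+€813.23 billion

OMO purchase (from banks) €434 billion: reserves +€434B, deposits 0.
Currency deposit €249 billion: reserves +€249B, deposits +€249B.
Government spending €212 billion: reserves +€212B, deposits +€212B.
FX sale €49.5 billion: reserves −€49.5B, deposits 0.
Totals: Δreserves = +€845.5B, Δdeposits = +€461B.
Δrequired reserves = 7% × +€461B = +€32.27B.
Δexcess reserves = Δreserves − Δrequired = +€845.5B − (+€32.27B) = +€813.23 billion.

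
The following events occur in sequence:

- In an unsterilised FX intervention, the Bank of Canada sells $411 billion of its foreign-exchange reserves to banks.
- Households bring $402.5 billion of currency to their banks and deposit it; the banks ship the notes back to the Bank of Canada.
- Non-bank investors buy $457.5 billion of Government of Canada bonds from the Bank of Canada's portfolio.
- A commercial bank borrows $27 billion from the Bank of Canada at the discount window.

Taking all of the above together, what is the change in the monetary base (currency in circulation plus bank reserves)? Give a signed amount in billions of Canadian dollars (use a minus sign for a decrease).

-$841.5 billion

FX sale $411 billion: Bank of Canada balance sheet contracts → −$411B.
Currency deposit $402.5 billion: just a shift between currency and reserves — both are base money → 0.
Asset sale (to non-banks) $457.5 billion: Bank of Canada balance sheet contracts → −$457.5B.
Discount-window loan $27 billion: Bank of Canada balance sheet expands → +$27B.
Net: −411 + 0 − 457.5 + 27 = -$841.5 billion.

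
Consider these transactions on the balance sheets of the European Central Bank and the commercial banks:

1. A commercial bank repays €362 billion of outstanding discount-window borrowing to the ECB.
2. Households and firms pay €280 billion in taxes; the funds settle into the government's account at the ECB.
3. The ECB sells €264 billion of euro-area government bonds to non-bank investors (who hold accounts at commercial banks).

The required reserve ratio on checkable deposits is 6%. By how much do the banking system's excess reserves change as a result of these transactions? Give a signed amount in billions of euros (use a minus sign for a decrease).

Discount-window repayment €362 billion: reserves −€362B, deposits 0.
Government account inflow €280 billion: reserves −€280B, deposits −€280B.
Asset sale (to non-banks) €264 billion: reserves −€264B, deposits −€264B.
Totals: Δreserves = −€906B, Δdeposits = −€544B.
Δrequired reserves = 6% × −€544B = −€32.64B.
Δexcess reserves = Δreserves − Δrequired = −€906B − (−€32.64B) = -€873.36 billion.

-€873.36 billion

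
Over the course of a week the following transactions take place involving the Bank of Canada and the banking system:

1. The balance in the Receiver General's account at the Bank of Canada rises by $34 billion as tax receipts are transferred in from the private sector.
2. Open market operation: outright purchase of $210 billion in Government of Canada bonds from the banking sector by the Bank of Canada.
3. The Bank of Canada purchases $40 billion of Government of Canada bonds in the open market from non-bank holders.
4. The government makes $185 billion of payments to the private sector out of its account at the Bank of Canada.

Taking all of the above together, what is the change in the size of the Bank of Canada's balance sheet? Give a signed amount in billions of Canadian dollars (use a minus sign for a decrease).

+$250 billion

Government account inflow $34 billion: only the composition of liabilities changes → 0.
OMO purchase (from banks) $210 billion: a Bank of Canada asset is acquired → +$210B.
Asset purchase (from non-banks) $40 billion: a Bank of Canada asset is acquired → +$40B.
Government spending $185 billion: only the composition of liabilities changes → 0.
Net: 0 + 210 + 40 + 0 = +$250 billion.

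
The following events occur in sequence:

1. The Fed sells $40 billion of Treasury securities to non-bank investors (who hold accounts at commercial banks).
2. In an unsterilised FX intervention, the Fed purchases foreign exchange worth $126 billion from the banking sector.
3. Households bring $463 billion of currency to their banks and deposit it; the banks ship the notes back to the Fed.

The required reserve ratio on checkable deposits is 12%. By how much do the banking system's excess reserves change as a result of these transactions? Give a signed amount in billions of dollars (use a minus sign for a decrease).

+$498.24 billion

Asset sale (to non-banks) $40 billion: reserves −$40B, deposits −$40B.
FX purchase $126 billion: reserves +$126B, deposits 0.
Currency deposit $463 billion: reserves +$463B, deposits +$463B.
Totals: Δreserves = +$549B, Δdeposits = +$423B.
Δrequired reserves = 12% × +$423B = +$50.76B.
Δexcess reserves = Δreserves − Δrequired = +$549B − (+$50.76B) = +$498.24 billion.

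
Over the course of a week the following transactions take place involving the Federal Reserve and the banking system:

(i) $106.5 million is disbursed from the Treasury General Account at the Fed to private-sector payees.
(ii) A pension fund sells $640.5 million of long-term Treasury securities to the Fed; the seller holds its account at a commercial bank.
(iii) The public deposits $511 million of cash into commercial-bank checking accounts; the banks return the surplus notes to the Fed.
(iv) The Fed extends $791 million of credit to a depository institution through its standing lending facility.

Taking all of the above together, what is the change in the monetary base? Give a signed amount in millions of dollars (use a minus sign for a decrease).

+$1538 million

Fed balance sheet:
  Assets:      Securities +$640.5M, Loans to banks +$791M
  Liabilities: Bank reserves +$2049M, Currency in circulation −$511M, Government deposits −$106.5M
Monetary base = currency + reserves: −$511M + (+$2049M) = +$1538 million.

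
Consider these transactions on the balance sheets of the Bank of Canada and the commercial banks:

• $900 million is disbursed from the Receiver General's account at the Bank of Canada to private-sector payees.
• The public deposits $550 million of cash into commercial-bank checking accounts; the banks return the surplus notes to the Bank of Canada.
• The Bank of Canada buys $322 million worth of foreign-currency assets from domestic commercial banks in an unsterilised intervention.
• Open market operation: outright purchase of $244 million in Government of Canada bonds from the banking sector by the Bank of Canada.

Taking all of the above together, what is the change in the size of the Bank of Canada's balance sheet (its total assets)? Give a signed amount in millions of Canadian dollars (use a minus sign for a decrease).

+$566 million

Bank of Canada balance sheet:
  Assets:      Securities +$244M, Foreign assets +$322M
  Liabilities: Bank reserves +$2016M, Currency in circulation −$550M, Government deposits −$900M
Change in total Bank of Canada assets = +$566 million.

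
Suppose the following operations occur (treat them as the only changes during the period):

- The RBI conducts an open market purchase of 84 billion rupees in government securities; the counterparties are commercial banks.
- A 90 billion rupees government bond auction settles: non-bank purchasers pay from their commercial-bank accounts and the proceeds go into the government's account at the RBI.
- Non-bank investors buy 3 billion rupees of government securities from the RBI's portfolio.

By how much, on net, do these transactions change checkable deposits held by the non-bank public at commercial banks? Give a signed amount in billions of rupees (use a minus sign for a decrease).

OMO purchase (from banks) 84 billion rupees: the counterparty is a bank, so public deposits are unchanged → 0.
Government account inflow 90 billion rupees: non-bank counterparties' bank balances fall → −90B.
Asset sale (to non-banks) 3 billion rupees: non-bank counterparties' bank balances fall → −3B.
Net: 0 − 90 − 3 = -93 billion.

-93 billion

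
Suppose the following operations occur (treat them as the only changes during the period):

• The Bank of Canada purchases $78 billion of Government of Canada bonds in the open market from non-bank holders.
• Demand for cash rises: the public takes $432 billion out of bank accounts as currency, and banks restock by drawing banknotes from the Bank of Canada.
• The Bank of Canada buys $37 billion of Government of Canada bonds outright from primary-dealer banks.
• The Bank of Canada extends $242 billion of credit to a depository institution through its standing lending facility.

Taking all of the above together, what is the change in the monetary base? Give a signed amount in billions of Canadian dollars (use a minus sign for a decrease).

Bank of Canada balance sheet:
  Assets:      Securities +$115B, Loans to banks +$242B
  Liabilities: Bank reserves −$75B, Currency in circulation +$432B
Monetary base = currency + reserves: +$432B + (−$75B) = +$357 billion.

+$357 billion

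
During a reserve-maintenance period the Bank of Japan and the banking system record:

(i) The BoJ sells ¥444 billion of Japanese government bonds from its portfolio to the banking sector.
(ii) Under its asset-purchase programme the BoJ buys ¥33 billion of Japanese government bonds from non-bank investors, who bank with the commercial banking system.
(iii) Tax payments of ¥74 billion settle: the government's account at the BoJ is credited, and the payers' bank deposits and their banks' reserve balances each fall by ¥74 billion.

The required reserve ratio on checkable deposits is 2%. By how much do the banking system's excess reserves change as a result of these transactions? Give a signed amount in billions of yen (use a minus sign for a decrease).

OMO sale (to banks) ¥444 billion: reserves −¥444B, deposits 0.
Asset purchase (from non-banks) ¥33 billion: reserves +¥33B, deposits +¥33B.
Government account inflow ¥74 billion: reserves −¥74B, deposits −¥74B.
Totals: Δreserves = −¥485B, Δdeposits = −¥41B.
Δrequired reserves = 2% × −¥41B = −¥0.82B.
Δexcess reserves = Δreserves − Δrequired = −¥485B − (−¥0.82B) = -¥484.18 billion.

-¥484.18 billion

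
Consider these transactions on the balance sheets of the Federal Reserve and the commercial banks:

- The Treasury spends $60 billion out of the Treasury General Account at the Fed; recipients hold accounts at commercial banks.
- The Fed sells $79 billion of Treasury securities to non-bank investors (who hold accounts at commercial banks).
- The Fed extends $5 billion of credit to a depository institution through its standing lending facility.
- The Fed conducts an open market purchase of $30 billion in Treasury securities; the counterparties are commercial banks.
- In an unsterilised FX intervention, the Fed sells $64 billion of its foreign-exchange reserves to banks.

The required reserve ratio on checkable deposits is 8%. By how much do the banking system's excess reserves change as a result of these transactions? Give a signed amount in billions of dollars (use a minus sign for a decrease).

Government spending $60 billion: reserves +$60B, deposits +$60B.
Asset sale (to non-banks) $79 billion: reserves −$79B, deposits −$79B.
Discount-window loan $5 billion: reserves +$5B, deposits 0.
OMO purchase (from banks) $30 billion: reserves +$30B, deposits 0.
FX sale $64 billion: reserves −$64B, deposits 0.
Totals: Δreserves = −$48B, Δdeposits = −$19B.
Δrequired reserves = 8% × −$19B = −$1.52B.
Δexcess reserves = Δreserves − Δrequired = −$48B − (−$1.52B) = -$46.48 billion.

-$46.48 billion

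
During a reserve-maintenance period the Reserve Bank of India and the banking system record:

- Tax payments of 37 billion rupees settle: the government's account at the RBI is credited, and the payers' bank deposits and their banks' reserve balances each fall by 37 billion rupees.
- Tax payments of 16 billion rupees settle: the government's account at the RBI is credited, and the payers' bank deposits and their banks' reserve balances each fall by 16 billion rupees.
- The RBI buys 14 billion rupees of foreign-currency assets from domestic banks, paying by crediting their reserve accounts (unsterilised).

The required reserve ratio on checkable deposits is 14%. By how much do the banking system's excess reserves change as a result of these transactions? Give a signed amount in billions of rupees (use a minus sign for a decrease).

Government account inflow 37 billion rupees: reserves −37B, deposits −37B.
Government account inflow 16 billion rupees: reserves −16B, deposits −16B.
FX purchase 14 billion rupees: reserves +14B, deposits 0.
Totals: Δreserves = −39B, Δdeposits = −53B.
Δrequired reserves = 14% × −53B = −7.42B.
Δexcess reserves = Δreserves − Δrequired = −39B − (−7.42B) = -31.58 billion.

-31.58 billion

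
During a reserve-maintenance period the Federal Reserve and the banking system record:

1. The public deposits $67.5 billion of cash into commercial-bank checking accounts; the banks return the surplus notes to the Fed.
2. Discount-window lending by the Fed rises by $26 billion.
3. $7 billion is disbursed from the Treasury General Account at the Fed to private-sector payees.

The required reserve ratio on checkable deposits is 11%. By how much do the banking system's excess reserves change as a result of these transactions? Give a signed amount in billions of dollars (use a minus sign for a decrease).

+$92.305 billion

Currency deposit $67.5 billion: reserves +$67.5B, deposits +$67.5B.
Discount-window loan $26 billion: reserves +$26B, deposits 0.
Government spending $7 billion: reserves +$7B, deposits +$7B.
Totals: Δreserves = +$100.5B, Δdeposits = +$74.5B.
Δrequired reserves = 11% × +$74.5B = +$8.195B.
Δexcess reserves = Δreserves − Δrequired = +$100.5B − (+$8.195B) = +$92.305 billion.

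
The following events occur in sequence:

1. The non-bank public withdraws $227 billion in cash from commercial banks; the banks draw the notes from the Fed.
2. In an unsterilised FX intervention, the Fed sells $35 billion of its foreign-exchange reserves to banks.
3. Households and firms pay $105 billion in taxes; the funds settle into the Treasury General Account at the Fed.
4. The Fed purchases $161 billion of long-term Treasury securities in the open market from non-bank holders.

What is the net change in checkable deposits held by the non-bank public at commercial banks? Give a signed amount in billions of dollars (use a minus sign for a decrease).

Currency withdrawal $227 billion: non-bank counterparties' bank balances fall → −$227B.
FX sale $35 billion: the counterparty is a bank, so public deposits are unchanged → 0.
Government account inflow $105 billion: non-bank counterparties' bank balances fall → −$105B.
Asset purchase (from non-banks) $161 billion: non-bank counterparties' bank balances rise → +$161B.
Net: −227 + 0 − 105 + 161 = -$171 billion.

-$171 billion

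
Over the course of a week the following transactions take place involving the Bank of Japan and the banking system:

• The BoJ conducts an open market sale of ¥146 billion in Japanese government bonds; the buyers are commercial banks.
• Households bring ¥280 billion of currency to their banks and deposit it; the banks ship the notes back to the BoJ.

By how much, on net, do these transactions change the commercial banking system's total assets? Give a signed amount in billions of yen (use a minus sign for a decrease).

BoJ balance sheet:
  Assets:      Securities −¥146B
  Liabilities: Bank reserves +¥134B, Currency in circulation −¥280B
Commercial banking system:
  Assets:      Reserves at CB +¥134B, Securities +¥146B
  Liabilities: Checkable deposits +¥280B
Change in total bank assets = +¥280 billion.

+¥280 billion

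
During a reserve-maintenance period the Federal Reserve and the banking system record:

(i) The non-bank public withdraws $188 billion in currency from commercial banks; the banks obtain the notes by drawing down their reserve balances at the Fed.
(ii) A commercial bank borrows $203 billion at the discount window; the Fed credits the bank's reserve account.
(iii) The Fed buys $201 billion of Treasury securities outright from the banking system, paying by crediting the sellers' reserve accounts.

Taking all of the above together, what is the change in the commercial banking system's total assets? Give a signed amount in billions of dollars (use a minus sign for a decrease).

+$15 billion

Currency withdrawal $188 billion: bank balance sheets shrink → −$188B.
Discount-window loan $203 billion: bank balance sheets expand → +$203B.
OMO purchase (from banks) $201 billion: just an asset swap on bank balance sheets → 0.
Net: −188 + 203 + 0 = +$15 billion.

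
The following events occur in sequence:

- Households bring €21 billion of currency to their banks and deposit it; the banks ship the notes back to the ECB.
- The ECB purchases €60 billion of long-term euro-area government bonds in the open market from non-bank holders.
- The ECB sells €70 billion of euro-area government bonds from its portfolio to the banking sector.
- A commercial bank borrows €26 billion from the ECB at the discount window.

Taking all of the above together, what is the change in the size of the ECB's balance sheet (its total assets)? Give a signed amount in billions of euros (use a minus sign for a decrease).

+€16 billion

Currency deposit €21 billion: only the composition of liabilities changes → 0.
Asset purchase (from non-banks) €60 billion: an ECB asset is acquired → +€60B.
OMO sale (to banks) €70 billion: an ECB asset is shed → −€70B.
Discount-window loan €26 billion: an ECB asset is acquired → +€26B.
Net: 0 + 60 − 70 + 26 = +€16 billion.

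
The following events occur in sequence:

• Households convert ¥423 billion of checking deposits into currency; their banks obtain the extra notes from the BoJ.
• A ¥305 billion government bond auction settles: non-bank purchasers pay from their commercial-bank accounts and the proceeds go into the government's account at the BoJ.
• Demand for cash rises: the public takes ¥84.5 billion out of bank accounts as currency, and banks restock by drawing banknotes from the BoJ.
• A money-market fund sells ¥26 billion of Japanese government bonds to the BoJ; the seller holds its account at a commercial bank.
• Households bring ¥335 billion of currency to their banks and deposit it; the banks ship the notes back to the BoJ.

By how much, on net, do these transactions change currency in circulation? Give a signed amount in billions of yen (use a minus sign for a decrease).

+¥172.5 billion

Currency withdrawal ¥423 billion: notes leave the central bank → +¥423B.
Government account inflow ¥305 billion: no currency enters or leaves circulation → 0.
Currency withdrawal ¥84.5 billion: notes leave the central bank → +¥84.5B.
Asset purchase (from non-banks) ¥26 billion: no currency enters or leaves circulation → 0.
Currency deposit ¥335 billion: notes return to the central bank → −¥335B.
Net: 423 + 0 + 84.5 + 0 − 335 = +¥172.5 billion.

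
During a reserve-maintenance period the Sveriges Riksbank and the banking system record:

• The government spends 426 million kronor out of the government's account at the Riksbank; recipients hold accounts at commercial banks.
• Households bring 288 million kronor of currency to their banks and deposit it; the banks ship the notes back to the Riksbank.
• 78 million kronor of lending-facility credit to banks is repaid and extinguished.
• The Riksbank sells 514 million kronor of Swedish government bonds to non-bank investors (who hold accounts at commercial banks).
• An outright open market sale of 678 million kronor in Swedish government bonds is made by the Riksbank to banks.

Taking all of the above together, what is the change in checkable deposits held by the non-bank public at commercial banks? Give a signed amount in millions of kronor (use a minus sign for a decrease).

Government spending 426 million kronor: non-bank counterparties' bank balances rise → +426M.
Currency deposit 288 million kronor: non-bank counterparties' bank balances rise → +288M.
Discount-window repayment 78 million kronor: the counterparty is a bank, so public deposits are unchanged → 0.
Asset sale (to non-banks) 514 million kronor: non-bank counterparties' bank balances fall → −514M.
OMO sale (to banks) 678 million kronor: the counterparty is a bank, so public deposits are unchanged → 0.
Net: 426 + 288 + 0 − 514 + 0 = +200 million.

+200 million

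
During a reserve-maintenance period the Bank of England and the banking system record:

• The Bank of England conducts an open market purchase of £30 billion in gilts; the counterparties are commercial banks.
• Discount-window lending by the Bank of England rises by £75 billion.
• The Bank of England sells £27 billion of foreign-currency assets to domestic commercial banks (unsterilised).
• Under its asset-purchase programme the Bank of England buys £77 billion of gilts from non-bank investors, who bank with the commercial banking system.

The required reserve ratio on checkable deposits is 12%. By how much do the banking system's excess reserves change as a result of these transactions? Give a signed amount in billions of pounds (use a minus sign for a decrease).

+£145.76 billion

OMO purchase (from banks) £30 billion: reserves +£30B, deposits 0.
Discount-window loan £75 billion: reserves +£75B, deposits 0.
FX sale £27 billion: reserves −£27B, deposits 0.
Asset purchase (from non-banks) £77 billion: reserves +£77B, deposits +£77B.
Totals: Δreserves = +£155B, Δdeposits = +£77B.
Δrequired reserves = 12% × +£77B = +£9.24B.
Δexcess reserves = Δreserves − Δrequired = +£155B − (+£9.24B) = +£145.76 billion.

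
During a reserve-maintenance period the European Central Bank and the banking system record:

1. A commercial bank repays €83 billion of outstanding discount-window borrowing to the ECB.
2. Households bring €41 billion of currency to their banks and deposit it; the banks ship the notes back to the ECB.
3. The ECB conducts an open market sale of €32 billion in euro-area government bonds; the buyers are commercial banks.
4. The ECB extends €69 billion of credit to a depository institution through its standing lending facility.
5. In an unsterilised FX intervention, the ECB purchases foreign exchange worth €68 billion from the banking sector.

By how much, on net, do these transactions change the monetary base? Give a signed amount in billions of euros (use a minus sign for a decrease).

Discount-window repayment €83 billion: ECB balance sheet contracts → −€83B.
Currency deposit €41 billion: just a shift between currency and reserves — both are base money → 0.
OMO sale (to banks) €32 billion: ECB balance sheet contracts → −€32B.
Discount-window loan €69 billion: ECB balance sheet expands → +€69B.
FX purchase €68 billion: ECB balance sheet expands → +€68B.
Net: −83 + 0 − 32 + 69 + 68 = +€22 billion.

+€22 billion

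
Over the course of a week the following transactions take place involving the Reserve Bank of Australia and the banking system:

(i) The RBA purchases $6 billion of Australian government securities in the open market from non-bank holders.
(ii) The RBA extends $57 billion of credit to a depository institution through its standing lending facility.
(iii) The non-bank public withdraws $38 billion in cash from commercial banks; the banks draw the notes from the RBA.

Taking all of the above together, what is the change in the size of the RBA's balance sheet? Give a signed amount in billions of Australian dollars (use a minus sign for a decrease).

+$63 billion

Asset purchase (from non-banks) $6 billion: an RBA asset is acquired → +$6B.
Discount-window loan $57 billion: an RBA asset is acquired → +$57B.
Currency withdrawal $38 billion: only the composition of liabilities changes → 0.
Net: 6 + 57 + 0 = +$63 billion.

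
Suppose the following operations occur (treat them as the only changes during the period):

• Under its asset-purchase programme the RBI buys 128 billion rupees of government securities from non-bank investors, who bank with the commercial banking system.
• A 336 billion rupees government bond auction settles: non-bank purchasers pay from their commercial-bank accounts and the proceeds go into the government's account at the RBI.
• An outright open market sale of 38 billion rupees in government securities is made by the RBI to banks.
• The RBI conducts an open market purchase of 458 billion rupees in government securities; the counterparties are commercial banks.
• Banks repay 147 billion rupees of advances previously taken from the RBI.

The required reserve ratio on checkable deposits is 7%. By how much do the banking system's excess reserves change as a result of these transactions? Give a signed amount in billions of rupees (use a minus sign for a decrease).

Asset purchase (from non-banks) 128 billion rupees: reserves +128B, deposits +128B.
Government account inflow 336 billion rupees: reserves −336B, deposits −336B.
OMO sale (to banks) 38 billion rupees: reserves −38B, deposits 0.
OMO purchase (from banks) 458 billion rupees: reserves +458B, deposits 0.
Discount-window repayment 147 billion rupees: reserves −147B, deposits 0.
Totals: Δreserves = +65B, Δdeposits = −208B.
Δrequired reserves = 7% × −208B = −14.56B.
Δexcess reserves = Δreserves − Δrequired = +65B − (−14.56B) = +79.56 billion.

+79.56 billion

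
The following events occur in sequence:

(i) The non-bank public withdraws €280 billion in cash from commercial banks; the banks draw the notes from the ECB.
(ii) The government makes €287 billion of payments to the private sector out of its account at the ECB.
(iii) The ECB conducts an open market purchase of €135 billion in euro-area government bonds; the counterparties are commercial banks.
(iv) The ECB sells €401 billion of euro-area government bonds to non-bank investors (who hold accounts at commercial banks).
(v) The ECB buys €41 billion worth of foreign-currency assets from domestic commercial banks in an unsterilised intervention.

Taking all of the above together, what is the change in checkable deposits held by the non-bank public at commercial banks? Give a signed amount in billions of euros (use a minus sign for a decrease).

-€394 billion

Currency withdrawal €280 billion: non-bank counterparties' bank balances fall → −€280B.
Government spending €287 billion: non-bank counterparties' bank balances rise → +€287B.
OMO purchase (from banks) €135 billion: the counterparty is a bank, so public deposits are unchanged → 0.
Asset sale (to non-banks) €401 billion: non-bank counterparties' bank balances fall → −€401B.
FX purchase €41 billion: the counterparty is a bank, so public deposits are unchanged → 0.
Net: −280 + 287 + 0 − 401 + 0 = -€394 billion.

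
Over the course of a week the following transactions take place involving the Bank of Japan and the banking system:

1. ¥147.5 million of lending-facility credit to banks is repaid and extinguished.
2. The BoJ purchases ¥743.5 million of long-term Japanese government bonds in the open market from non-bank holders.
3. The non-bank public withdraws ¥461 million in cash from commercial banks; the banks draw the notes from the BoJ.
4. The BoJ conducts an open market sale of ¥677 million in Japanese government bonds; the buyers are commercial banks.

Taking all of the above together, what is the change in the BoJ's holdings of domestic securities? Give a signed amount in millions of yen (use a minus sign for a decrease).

+¥66.5 million

BoJ balance sheet:
  Assets:      Securities +¥66.5M, Loans to banks −¥147.5M
  Liabilities: Bank reserves −¥542M, Currency in circulation +¥461M
Commercial banking system:
  Assets:      Reserves at CB −¥542M, Securities +¥677M
  Liabilities: Checkable deposits +¥282.5M, Borrowings from CB −¥147.5M
So the change in the BoJ's holdings of domestic securities is +¥66.5 million.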